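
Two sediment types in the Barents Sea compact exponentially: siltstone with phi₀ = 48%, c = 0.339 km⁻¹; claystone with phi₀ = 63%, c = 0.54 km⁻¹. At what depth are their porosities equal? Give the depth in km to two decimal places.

1.35 km

Set phi₀ₐ e^(−cₐz) = phi₀ᵦ e^(−cᵦz) ⇒ ln(phi₀ₐ/phi₀ᵦ) = (cₐ − cᵦ)·z
z = ln(0.48/0.63) / (0.339 − 0.54) = -0.2719 / -0.201 = 1.353 km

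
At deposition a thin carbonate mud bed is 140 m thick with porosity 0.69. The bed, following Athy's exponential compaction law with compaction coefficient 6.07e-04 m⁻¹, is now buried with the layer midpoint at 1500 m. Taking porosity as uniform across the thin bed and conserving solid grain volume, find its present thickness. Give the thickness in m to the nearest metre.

60 m

Working in km (1 km = 1000 m; c in km⁻¹ = c in m⁻¹ × 1000):
Porosity at 1.5 km: n = 0.69·exp(−0.607×1.5) = 0.2776
Solid-volume conservation: h(1−n) = h₀(1−n₀) ⇒ h = h₀·(1−n₀)/(1−n)
h = 0.14 × (1 − 0.69)/(1 − 0.2776) = 0.14 × 0.4291 = 0.0601 km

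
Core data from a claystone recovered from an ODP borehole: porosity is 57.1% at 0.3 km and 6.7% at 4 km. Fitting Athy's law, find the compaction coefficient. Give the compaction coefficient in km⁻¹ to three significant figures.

0.579 km⁻¹

Athy: phi(Z) = phi₀ e^(−kZ) ⇒ phi₁/phi₂ = e^{k(Z₂−Z₁)} ⇒ k = ln(phi₁/phi₂)/(Z₂−Z₁)
k = ln(0.571/0.067) / (4 − 0.3) = ln(8.522) / 3.7 = 2.1427 / 3.7 = 0.5791 km⁻¹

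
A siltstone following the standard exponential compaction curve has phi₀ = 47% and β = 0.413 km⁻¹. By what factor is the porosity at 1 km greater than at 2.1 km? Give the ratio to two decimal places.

1.58

phi(z₁)/phi(z₂) = e^(−β·z₁)/e^(−β·z₂) = e^{β(z₂−z₁)}
= exp(0.413 × 1.1) = exp(0.4543) = 1.5751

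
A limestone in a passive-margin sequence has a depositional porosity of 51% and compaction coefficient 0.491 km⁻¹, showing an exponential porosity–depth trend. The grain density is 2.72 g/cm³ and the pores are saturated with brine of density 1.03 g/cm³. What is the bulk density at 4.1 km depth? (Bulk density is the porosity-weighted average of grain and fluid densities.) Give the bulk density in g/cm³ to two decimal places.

2.60 g/cm³

Porosity at depth: φ = 0.51·exp(−0.491×4.1) = 0.51×0.1336 = 0.0681
Bulk density: ρ_b = (1−φ)ρ_g + φ·ρ_f = 0.9319×2.72 + 0.0681×1.03
       = 2.535 + 0.070 = 2.605 g/cm³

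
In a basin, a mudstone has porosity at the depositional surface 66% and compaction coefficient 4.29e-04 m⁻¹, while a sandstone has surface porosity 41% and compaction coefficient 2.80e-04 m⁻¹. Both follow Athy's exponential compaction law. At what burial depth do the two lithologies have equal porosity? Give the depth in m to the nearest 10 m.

Working in km (1 km = 1000 m; c in km⁻¹ = c in m⁻¹ × 1000):
Set φ₀ₐ e^(−cₐd) = φ₀ᵦ e^(−cᵦd) ⇒ ln(φ₀ₐ/φ₀ᵦ) = (cₐ − cᵦ)·d
d = ln(0.66/0.41) / (0.429 − 0.28) = 0.4761 / 0.149 = 3.195 km

3200 m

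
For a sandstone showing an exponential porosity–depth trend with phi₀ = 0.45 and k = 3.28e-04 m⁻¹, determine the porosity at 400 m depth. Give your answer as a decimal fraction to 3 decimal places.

0.395

Working in km (1 km = 1000 m; k in km⁻¹ = k in m⁻¹ × 1000):
phi = phi₀·exp(−k·Z) = 0.45 × exp(−0.328 × 0.4) = 0.45 × exp(−0.1312)
  = 0.45 × 0.8770 = 0.3947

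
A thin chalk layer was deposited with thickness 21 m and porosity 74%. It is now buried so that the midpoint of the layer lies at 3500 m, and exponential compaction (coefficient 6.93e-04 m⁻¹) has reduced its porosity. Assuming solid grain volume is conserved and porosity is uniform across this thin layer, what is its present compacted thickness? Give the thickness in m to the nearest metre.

6 m

Working in km (1 km = 1000 m; k in km⁻¹ = k in m⁻¹ × 1000):
Porosity at 3.5 km: φ = 0.74·exp(−0.693×3.5) = 0.0654
Solid-volume conservation: h(1−φ) = h₀(1−φ₀) ⇒ h = h₀·(1−φ₀)/(1−φ)
h = 0.021 × (1 − 0.74)/(1 − 0.0654) = 0.021 × 0.2782 = 0.0058 km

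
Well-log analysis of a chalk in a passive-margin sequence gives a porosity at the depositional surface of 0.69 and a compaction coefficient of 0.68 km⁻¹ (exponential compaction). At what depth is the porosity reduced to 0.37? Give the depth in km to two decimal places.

Invert Athy's law: z = ln(n₀/n) / k
z = ln(0.69/0.37) / 0.68 = ln(1.865) / 0.68 = 0.6232 / 0.68 = 0.916 km

0.92 km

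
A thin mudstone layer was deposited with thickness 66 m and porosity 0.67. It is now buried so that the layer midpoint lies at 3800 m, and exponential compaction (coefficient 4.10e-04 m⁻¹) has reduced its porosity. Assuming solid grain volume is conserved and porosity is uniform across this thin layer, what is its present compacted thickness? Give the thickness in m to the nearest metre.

25 m

Working in km (1 km = 1000 m; β in km⁻¹ = β in m⁻¹ × 1000):
Porosity at 3.8 km: phi = 0.67·exp(−0.41×3.8) = 0.1411
Solid-volume conservation: h(1−phi) = h₀(1−phi₀) ⇒ h = h₀·(1−phi₀)/(1−phi)
h = 0.066 × (1 − 0.67)/(1 − 0.1411) = 0.066 × 0.3842 = 0.0254 km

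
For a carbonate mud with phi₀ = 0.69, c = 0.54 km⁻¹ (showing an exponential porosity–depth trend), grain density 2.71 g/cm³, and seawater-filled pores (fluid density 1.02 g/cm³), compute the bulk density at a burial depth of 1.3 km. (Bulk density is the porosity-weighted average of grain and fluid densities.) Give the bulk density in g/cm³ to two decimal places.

2.13 g/cm³

Porosity at depth: phi = 0.69·exp(−0.54×1.3) = 0.69×0.4956 = 0.3420
Bulk density: ρ_b = (1−phi)ρ_g + phi·ρ_f = 0.6580×2.71 + 0.3420×1.02
       = 1.783 + 0.349 = 2.132 g/cm³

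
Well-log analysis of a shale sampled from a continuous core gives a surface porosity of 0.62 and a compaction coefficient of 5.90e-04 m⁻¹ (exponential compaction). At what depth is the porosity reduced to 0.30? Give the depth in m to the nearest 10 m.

1230 m

Working in km (1 km = 1000 m; c in km⁻¹ = c in m⁻¹ × 1000):
Invert Athy's law: Z = ln(φ₀/φ) / c
Z = ln(0.62/0.3) / 0.59 = ln(2.067) / 0.59 = 0.7259 / 0.59 = 1.230 km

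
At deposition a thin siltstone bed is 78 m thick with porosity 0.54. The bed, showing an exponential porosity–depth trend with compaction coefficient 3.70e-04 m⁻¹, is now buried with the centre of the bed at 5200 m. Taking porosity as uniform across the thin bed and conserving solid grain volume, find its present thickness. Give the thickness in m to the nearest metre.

39 m

Working in km (1 km = 1000 m; β in km⁻¹ = β in m⁻¹ × 1000):
Porosity at 5.2 km: phi = 0.54·exp(−0.37×5.2) = 0.0789
Solid-volume conservation: h(1−phi) = h₀(1−phi₀) ⇒ h = h₀·(1−phi₀)/(1−phi)
h = 0.078 × (1 − 0.54)/(1 − 0.0789) = 0.078 × 0.4994 = 0.0390 km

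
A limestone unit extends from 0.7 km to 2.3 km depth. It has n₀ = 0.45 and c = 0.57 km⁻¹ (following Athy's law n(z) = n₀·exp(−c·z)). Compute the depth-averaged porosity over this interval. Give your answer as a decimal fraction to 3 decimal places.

⟨n⟩ = (1/(z₂−z₁)) ∫ n₀ e^(−cz) dz = n₀·(e^(−c·z₁) − e^(−c·z₂)) / (c·(z₂−z₁))
e^(−0.57×0.7) = 0.6710; e^(−0.57×2.3) = 0.2696
⟨n⟩ = 0.45 × (0.6710 − 0.2696) / (0.57 × 1.6) = 0.45 × 0.4402 = 0.1981

0.198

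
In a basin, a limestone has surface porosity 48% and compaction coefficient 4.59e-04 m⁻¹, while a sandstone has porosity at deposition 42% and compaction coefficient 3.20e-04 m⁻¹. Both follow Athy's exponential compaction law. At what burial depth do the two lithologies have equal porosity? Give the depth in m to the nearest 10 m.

Working in km (1 km = 1000 m; β in km⁻¹ = β in m⁻¹ × 1000):
Set phi₀ₐ e^(−βₐd) = phi₀ᵦ e^(−βᵦd) ⇒ ln(phi₀ₐ/phi₀ᵦ) = (βₐ − βᵦ)·d
d = ln(0.48/0.42) / (0.459 − 0.32) = 0.1335 / 0.139 = 0.961 km

960 m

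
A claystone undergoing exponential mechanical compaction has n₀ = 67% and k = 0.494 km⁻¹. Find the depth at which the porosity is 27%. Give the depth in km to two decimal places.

1.84 km

Invert Athy's law: Z = ln(n₀/n) / k
Z = ln(0.67/0.27) / 0.494 = ln(2.481) / 0.494 = 0.9089 / 0.494 = 1.840 km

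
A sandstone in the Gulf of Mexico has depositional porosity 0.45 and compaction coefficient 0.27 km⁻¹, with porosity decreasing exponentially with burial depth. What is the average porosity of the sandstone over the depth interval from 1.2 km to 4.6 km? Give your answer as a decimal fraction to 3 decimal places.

0.213

⟨n⟩ = (1/(d₂−d₁)) ∫ n₀ e^(−βd) dd = n₀·(e^(−β·d₁) − e^(−β·d₂)) / (β·(d₂−d₁))
e^(−0.27×1.2) = 0.7233; e^(−0.27×4.6) = 0.2888
⟨n⟩ = 0.45 × (0.7233 − 0.2888) / (0.27 × 3.4) = 0.45 × 0.4733 = 0.2130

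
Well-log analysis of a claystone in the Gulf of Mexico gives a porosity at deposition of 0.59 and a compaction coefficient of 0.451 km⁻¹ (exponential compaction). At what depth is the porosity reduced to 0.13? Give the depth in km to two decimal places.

3.35 km

Invert Athy's law: Z = ln(n₀/n) / k
Z = ln(0.59/0.13) / 0.451 = ln(4.538) / 0.451 = 1.5126 / 0.451 = 3.354 km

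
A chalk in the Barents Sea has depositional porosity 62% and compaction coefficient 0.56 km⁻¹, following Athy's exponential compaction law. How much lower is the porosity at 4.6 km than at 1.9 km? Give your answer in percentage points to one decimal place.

φ(1.9) = 0.62·e^(−0.56×1.9) = 0.2139
φ(4.6) = 0.62·e^(−0.56×4.6) = 0.0472
Δφ = 0.2139 − 0.0472 = 0.1668

16.7 percentage points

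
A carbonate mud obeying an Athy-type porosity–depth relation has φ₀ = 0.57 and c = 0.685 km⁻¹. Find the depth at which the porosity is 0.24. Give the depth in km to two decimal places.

1.26 km

Invert Athy's law: z = ln(φ₀/φ) / c
z = ln(0.57/0.24) / 0.685 = ln(2.375) / 0.685 = 0.8650 / 0.685 = 1.263 km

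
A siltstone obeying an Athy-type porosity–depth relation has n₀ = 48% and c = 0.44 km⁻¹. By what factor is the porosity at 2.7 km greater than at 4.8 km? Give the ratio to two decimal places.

2.52

n(d₁)/n(d₂) = e^(−c·d₁)/e^(−c·d₂) = e^{c(d₂−d₁)}
= exp(0.44 × 2.1) = exp(0.924) = 2.5193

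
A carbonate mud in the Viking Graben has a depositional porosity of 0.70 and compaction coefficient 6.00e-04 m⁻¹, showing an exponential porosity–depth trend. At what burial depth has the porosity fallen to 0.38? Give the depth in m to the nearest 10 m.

Working in km (1 km = 1000 m; β in km⁻¹ = β in m⁻¹ × 1000):
Invert Athy's law: Z = ln(n₀/n) / β
Z = ln(0.7/0.38) / 0.6 = ln(1.842) / 0.6 = 0.6109 / 0.6 = 1.018 km

1020 m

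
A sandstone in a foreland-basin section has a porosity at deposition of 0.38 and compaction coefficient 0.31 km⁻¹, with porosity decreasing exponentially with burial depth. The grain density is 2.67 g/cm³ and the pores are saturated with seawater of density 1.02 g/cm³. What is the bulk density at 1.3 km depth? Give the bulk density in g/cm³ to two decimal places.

2.25 g/cm³

Porosity at depth: phi = 0.38·exp(−0.31×1.3) = 0.38×0.6683 = 0.2540
Bulk density: ρ_b = (1−phi)ρ_g + phi·ρ_f = 0.7460×2.67 + 0.2540×1.02
       = 1.992 + 0.259 = 2.251 g/cm³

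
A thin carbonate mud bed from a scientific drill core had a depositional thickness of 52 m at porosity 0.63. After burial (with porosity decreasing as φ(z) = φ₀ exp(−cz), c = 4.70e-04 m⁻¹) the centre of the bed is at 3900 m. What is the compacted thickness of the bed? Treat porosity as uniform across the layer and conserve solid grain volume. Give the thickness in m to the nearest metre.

21 m

Working in km (1 km = 1000 m; c in km⁻¹ = c in m⁻¹ × 1000):
Porosity at 3.9 km: φ = 0.63·exp(−0.47×3.9) = 0.1008
Solid-volume conservation: h(1−φ) = h₀(1−φ₀) ⇒ h = h₀·(1−φ₀)/(1−φ)
h = 0.052 × (1 − 0.63)/(1 − 0.1008) = 0.052 × 0.4115 = 0.0214 km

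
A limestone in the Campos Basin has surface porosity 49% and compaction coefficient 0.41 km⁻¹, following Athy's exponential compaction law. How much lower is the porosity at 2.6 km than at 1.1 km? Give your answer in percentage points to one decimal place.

14.3 percentage points

n(1.1) = 0.49·e^(−0.41×1.1) = 0.3121
n(2.6) = 0.49·e^(−0.41×2.6) = 0.1687
Δn = 0.3121 − 0.1687 = 0.1434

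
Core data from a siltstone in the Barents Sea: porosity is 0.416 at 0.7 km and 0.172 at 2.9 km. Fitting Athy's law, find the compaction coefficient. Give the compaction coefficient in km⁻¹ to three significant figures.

Athy: φ(d) = φ₀ e^(−kd) ⇒ φ₁/φ₂ = e^{k(d₂−d₁)} ⇒ k = ln(φ₁/φ₂)/(d₂−d₁)
k = ln(0.416/0.172) / (2.9 − 0.7) = ln(2.419) / 2.2 = 0.8832 / 2.2 = 0.4015 km⁻¹

0.401 km⁻¹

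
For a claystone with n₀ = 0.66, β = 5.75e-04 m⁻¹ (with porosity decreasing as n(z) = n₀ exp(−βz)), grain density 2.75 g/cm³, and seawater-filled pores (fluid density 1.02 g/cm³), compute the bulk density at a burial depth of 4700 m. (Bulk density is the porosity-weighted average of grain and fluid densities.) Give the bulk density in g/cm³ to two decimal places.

2.67 g/cm³

Working in km (1 km = 1000 m; β in km⁻¹ = β in m⁻¹ × 1000):
Porosity at depth: n = 0.66·exp(−0.575×4.7) = 0.66×0.0670 = 0.0442
Bulk density: ρ_b = (1−n)ρ_g + n·ρ_f = 0.9558×2.75 + 0.0442×1.02
       = 2.628 + 0.045 = 2.673 g/cm³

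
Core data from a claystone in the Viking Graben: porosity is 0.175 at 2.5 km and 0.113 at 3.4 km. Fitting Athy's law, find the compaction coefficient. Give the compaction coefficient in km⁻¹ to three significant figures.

0.486 km⁻¹

Athy: phi(Z) = phi₀ e^(−βZ) ⇒ phi₁/phi₂ = e^{β(Z₂−Z₁)} ⇒ β = ln(phi₁/phi₂)/(Z₂−Z₁)
β = ln(0.175/0.113) / (3.4 − 2.5) = ln(1.549) / 0.9 = 0.4374 / 0.9 = 0.486 km⁻¹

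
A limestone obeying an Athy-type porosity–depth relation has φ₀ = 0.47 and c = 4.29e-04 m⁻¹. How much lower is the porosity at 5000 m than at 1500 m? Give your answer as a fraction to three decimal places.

Working in km (1 km = 1000 m; c in km⁻¹ = c in m⁻¹ × 1000):
φ(1.5) = 0.47·e^(−0.429×1.5) = 0.2470
φ(5) = 0.47·e^(−0.429×5) = 0.0550
Δφ = 0.2470 − 0.0550 = 0.1919

0.192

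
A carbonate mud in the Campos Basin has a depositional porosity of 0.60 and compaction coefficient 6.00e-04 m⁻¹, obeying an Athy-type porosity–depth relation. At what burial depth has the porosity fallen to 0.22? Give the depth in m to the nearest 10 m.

Working in km (1 km = 1000 m; k in km⁻¹ = k in m⁻¹ × 1000):
Invert Athy's law: z = ln(φ₀/φ) / k
z = ln(0.6/0.22) / 0.6 = ln(2.727) / 0.6 = 1.0033 / 0.6 = 1.672 km

1670 m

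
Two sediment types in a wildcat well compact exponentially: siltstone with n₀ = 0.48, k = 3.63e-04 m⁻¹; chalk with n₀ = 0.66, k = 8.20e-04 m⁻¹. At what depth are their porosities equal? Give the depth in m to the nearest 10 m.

700 m

Working in km (1 km = 1000 m; k in km⁻¹ = k in m⁻¹ × 1000):
Set n₀ₐ e^(−kₐz) = n₀ᵦ e^(−kᵦz) ⇒ ln(n₀ₐ/n₀ᵦ) = (kₐ − kᵦ)·z
z = ln(0.48/0.66) / (0.363 − 0.82) = -0.3185 / -0.457 = 0.697 km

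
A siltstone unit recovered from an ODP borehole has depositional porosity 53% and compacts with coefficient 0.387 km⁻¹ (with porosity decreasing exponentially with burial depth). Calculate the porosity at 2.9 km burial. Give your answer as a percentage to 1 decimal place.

17.3%

n = n₀·exp(−c·z) = 0.53 × exp(−0.387 × 2.9) = 0.53 × exp(−1.122)
  = 0.53 × 0.3255 = 0.1725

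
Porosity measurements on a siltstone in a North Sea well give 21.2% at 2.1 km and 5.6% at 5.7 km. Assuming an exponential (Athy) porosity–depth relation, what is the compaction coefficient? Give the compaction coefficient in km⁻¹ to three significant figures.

0.370 km⁻¹

Athy: φ(z) = φ₀ e^(−cz) ⇒ φ₁/φ₂ = e^{c(z₂−z₁)} ⇒ c = ln(φ₁/φ₂)/(z₂−z₁)
c = ln(0.212/0.056) / (5.7 − 2.1) = ln(3.786) / 3.6 = 1.3312 / 3.6 = 0.3698 km⁻¹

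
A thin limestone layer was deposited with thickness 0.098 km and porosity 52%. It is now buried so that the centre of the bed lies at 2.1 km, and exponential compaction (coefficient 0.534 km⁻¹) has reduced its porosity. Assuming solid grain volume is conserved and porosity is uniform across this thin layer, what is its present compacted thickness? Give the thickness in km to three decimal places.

0.057 km

Porosity at 2.1 km: phi = 0.52·exp(−0.534×2.1) = 0.1694
Solid-volume conservation: h(1−phi) = h₀(1−phi₀) ⇒ h = h₀·(1−phi₀)/(1−phi)
h = 0.098 × (1 − 0.52)/(1 − 0.1694) = 0.098 × 0.5779 = 0.0566 km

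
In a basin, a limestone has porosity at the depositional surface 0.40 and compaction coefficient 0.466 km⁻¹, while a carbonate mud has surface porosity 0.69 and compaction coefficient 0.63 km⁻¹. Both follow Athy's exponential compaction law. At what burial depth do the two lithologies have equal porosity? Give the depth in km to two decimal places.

Set φ₀ₐ e^(−kₐz) = φ₀ᵦ e^(−kᵦz) ⇒ ln(φ₀ₐ/φ₀ᵦ) = (kₐ − kᵦ)·z
z = ln(0.4/0.69) / (0.466 − 0.63) = -0.5452 / -0.164 = 3.325 km

3.32 km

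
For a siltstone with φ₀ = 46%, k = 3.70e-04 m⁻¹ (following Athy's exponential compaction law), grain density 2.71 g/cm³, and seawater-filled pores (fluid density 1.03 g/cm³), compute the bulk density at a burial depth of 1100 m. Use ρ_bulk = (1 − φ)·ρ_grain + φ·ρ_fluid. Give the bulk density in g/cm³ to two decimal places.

2.20 g/cm³

Working in km (1 km = 1000 m; k in km⁻¹ = k in m⁻¹ × 1000):
Porosity at depth: φ = 0.46·exp(−0.37×1.1) = 0.46×0.6656 = 0.3062
Bulk density: ρ_b = (1−φ)ρ_g + φ·ρ_f = 0.6938×2.71 + 0.3062×1.03
       = 1.880 + 0.315 = 2.196 g/cm³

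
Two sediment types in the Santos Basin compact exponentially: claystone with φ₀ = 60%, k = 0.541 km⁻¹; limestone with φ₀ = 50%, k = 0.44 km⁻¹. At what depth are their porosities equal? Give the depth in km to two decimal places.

1.81 km

Set φ₀ₐ e^(−kₐd) = φ₀ᵦ e^(−kᵦd) ⇒ ln(φ₀ₐ/φ₀ᵦ) = (kₐ − kᵦ)·d
d = ln(0.6/0.5) / (0.541 − 0.44) = 0.1823 / 0.101 = 1.805 km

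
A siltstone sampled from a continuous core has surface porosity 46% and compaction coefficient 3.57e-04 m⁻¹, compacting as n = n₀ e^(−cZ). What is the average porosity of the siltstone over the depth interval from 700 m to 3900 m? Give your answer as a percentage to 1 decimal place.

21.4%

Working in km (1 km = 1000 m; c in km⁻¹ = c in m⁻¹ × 1000):
⟨n⟩ = (1/(Z₂−Z₁)) ∫ n₀ e^(−cZ) dZ = n₀·(e^(−c·Z₁) − e^(−c·Z₂)) / (c·(Z₂−Z₁))
e^(−0.357×0.7) = 0.7789; e^(−0.357×3.9) = 0.2485
⟨n⟩ = 0.46 × (0.7789 − 0.2485) / (0.357 × 3.2) = 0.46 × 0.4643 = 0.2136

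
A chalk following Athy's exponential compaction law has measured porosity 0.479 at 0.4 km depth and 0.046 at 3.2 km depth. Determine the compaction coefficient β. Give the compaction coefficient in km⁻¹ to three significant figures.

Athy: φ(d) = φ₀ e^(−βd) ⇒ φ₁/φ₂ = e^{β(d₂−d₁)} ⇒ β = ln(φ₁/φ₂)/(d₂−d₁)
β = ln(0.479/0.046) / (3.2 − 0.4) = ln(10.41) / 2.8 = 2.3431 / 2.8 = 0.8368 km⁻¹

0.837 km⁻¹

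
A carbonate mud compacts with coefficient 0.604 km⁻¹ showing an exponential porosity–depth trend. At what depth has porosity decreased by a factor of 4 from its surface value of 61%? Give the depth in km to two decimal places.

2.30 km

phi/phi₀ = 1/4 ⇒ exp(−k·Z) = 1/4 ⇒ Z = ln(4) / k
Z = 1.3863 / 0.604 = 2.295 km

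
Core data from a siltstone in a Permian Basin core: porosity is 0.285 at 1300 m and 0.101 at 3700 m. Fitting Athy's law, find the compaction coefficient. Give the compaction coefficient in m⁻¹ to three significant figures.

Working in km (1 km = 1000 m; c in km⁻¹ = c in m⁻¹ × 1000):
Athy: φ(Z) = φ₀ e^(−cZ) ⇒ φ₁/φ₂ = e^{c(Z₂−Z₁)} ⇒ c = ln(φ₁/φ₂)/(Z₂−Z₁)
c = ln(0.285/0.101) / (3.7 − 1.3) = ln(2.822) / 2.4 = 1.0374 / 2.4 = 0.4322 km⁻¹

0.000432 m⁻¹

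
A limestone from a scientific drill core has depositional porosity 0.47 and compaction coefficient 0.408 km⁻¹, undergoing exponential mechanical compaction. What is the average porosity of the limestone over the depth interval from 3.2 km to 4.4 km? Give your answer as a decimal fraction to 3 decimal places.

⟨n⟩ = (1/(Z₂−Z₁)) ∫ n₀ e^(−cZ) dZ = n₀·(e^(−c·Z₁) − e^(−c·Z₂)) / (c·(Z₂−Z₁))
e^(−0.408×3.2) = 0.2710; e^(−0.408×4.4) = 0.1661
⟨n⟩ = 0.47 × (0.2710 − 0.1661) / (0.408 × 1.2) = 0.47 × 0.2143 = 0.1007

0.101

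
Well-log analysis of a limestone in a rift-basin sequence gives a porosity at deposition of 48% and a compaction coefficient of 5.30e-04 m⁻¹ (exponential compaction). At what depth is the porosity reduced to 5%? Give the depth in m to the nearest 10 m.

4270 m

Working in km (1 km = 1000 m; k in km⁻¹ = k in m⁻¹ × 1000):
Invert Athy's law: Z = ln(phi₀/phi) / k
Z = ln(0.48/0.05) / 0.53 = ln(9.6) / 0.53 = 2.2618 / 0.53 = 4.267 km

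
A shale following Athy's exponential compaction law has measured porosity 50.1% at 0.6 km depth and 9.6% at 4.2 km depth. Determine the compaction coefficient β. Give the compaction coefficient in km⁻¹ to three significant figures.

Athy: n(Z) = n₀ e^(−βZ) ⇒ n₁/n₂ = e^{β(Z₂−Z₁)} ⇒ β = ln(n₁/n₂)/(Z₂−Z₁)
β = ln(0.501/0.096) / (4.2 − 0.6) = ln(5.219) / 3.6 = 1.6523 / 3.6 = 0.459 km⁻¹

0.459 km⁻¹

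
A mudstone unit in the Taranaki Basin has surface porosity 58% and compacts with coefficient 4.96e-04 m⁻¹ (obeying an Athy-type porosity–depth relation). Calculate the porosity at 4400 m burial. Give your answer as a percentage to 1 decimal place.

6.5%

Working in km (1 km = 1000 m; k in km⁻¹ = k in m⁻¹ × 1000):
n = n₀·exp(−k·z) = 0.58 × exp(−0.496 × 4.4) = 0.58 × exp(−2.182)
  = 0.58 × 0.1128 = 0.0654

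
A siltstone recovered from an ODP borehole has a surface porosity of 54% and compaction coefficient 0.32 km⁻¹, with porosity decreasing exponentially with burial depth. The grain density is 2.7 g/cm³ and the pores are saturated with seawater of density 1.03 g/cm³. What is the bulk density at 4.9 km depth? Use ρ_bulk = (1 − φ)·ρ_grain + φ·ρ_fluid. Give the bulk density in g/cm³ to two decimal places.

2.51 g/cm³

Porosity at depth: n = 0.54·exp(−0.32×4.9) = 0.54×0.2085 = 0.1126
Bulk density: ρ_b = (1−n)ρ_g + n·ρ_f = 0.8874×2.7 + 0.1126×1.03
       = 2.396 + 0.116 = 2.512 g/cm³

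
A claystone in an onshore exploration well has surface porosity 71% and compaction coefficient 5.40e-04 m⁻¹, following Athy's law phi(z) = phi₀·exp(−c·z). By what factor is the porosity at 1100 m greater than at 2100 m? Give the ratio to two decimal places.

Working in km (1 km = 1000 m; c in km⁻¹ = c in m⁻¹ × 1000):
phi(z₁)/phi(z₂) = e^(−c·z₁)/e^(−c·z₂) = e^{c(z₂−z₁)}
= exp(0.54 × 1) = exp(0.54) = 1.7160

1.72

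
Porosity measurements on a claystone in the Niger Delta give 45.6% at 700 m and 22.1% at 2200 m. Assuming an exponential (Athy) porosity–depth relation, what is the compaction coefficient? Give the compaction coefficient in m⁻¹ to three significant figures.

Working in km (1 km = 1000 m; k in km⁻¹ = k in m⁻¹ × 1000):
Athy: n(d) = n₀ e^(−kd) ⇒ n₁/n₂ = e^{k(d₂−d₁)} ⇒ k = ln(n₁/n₂)/(d₂−d₁)
k = ln(0.456/0.221) / (2.2 − 0.7) = ln(2.063) / 1.5 = 0.7243 / 1.5 = 0.4829 km⁻¹

0.000483 m⁻¹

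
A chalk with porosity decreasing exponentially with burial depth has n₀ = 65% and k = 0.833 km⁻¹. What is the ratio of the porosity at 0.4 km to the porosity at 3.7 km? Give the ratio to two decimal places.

15.63

n(z₁)/n(z₂) = e^(−k·z₁)/e^(−k·z₂) = e^{k(z₂−z₁)}
= exp(0.833 × 3.3) = exp(2.749) = 15.6254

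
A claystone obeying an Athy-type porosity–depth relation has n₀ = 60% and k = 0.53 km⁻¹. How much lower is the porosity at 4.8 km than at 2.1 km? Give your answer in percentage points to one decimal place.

n(2.1) = 0.6·e^(−0.53×2.1) = 0.1971
n(4.8) = 0.6·e^(−0.53×4.8) = 0.0471
Δn = 0.1971 − 0.0471 = 0.1500

15.0 percentage points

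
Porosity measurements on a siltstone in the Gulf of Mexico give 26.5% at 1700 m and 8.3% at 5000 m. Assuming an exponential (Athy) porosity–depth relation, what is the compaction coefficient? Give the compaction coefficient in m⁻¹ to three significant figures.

Working in km (1 km = 1000 m; k in km⁻¹ = k in m⁻¹ × 1000):
Athy: phi(d) = phi₀ e^(−kd) ⇒ phi₁/phi₂ = e^{k(d₂−d₁)} ⇒ k = ln(phi₁/phi₂)/(d₂−d₁)
k = ln(0.265/0.083) / (5 − 1.7) = ln(3.193) / 3.3 = 1.1609 / 3.3 = 0.3518 km⁻¹

0.000352 m⁻¹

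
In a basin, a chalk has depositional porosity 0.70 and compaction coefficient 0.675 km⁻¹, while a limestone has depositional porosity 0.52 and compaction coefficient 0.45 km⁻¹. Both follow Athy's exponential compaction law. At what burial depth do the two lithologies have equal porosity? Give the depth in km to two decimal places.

1.32 km

Set n₀ₐ e^(−βₐd) = n₀ᵦ e^(−βᵦd) ⇒ ln(n₀ₐ/n₀ᵦ) = (βₐ − βᵦ)·d
d = ln(0.7/0.52) / (0.675 − 0.45) = 0.2973 / 0.225 = 1.321 km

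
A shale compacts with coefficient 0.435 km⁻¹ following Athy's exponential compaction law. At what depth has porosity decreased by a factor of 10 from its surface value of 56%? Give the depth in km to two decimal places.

5.29 km

phi/phi₀ = 1/10 ⇒ exp(−c·d) = 1/10 ⇒ d = ln(10) / c
d = 2.3026 / 0.435 = 5.293 km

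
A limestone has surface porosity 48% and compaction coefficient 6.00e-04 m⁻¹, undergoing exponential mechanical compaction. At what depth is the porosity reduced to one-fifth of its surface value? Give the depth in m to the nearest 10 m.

2680 m

Working in km (1 km = 1000 m; k in km⁻¹ = k in m⁻¹ × 1000):
n/n₀ = 1/5 ⇒ exp(−k·z) = 1/5 ⇒ z = ln(5) / k
z = 1.6094 / 0.6 = 2.682 km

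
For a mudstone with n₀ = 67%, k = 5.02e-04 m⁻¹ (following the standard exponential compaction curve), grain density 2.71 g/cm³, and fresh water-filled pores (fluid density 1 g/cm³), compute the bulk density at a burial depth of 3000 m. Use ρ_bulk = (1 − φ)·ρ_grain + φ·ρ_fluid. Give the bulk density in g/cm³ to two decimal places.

2.46 g/cm³

Working in km (1 km = 1000 m; k in km⁻¹ = k in m⁻¹ × 1000):
Porosity at depth: n = 0.67·exp(−0.502×3) = 0.67×0.2218 = 0.1486
Bulk density: ρ_b = (1−n)ρ_g + n·ρ_f = 0.8514×2.71 + 0.1486×1
       = 2.307 + 0.149 = 2.456 g/cm³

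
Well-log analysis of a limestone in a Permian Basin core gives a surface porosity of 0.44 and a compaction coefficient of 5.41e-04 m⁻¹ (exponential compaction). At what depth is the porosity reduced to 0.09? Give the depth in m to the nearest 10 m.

2930 m

Working in km (1 km = 1000 m; β in km⁻¹ = β in m⁻¹ × 1000):
Invert Athy's law: z = ln(phi₀/phi) / β
z = ln(0.44/0.09) / 0.541 = ln(4.889) / 0.541 = 1.5870 / 0.541 = 2.933 km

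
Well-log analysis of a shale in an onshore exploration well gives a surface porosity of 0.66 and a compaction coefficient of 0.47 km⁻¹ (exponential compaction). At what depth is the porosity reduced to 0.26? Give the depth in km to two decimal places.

Invert Athy's law: Z = ln(φ₀/φ) / k
Z = ln(0.66/0.26) / 0.47 = ln(2.538) / 0.47 = 0.9316 / 0.47 = 1.982 km

1.98 km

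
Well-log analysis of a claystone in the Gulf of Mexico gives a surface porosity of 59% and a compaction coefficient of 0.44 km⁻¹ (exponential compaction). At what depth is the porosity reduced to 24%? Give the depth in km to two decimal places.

2.04 km

Invert Athy's law: z = ln(φ₀/φ) / β
z = ln(0.59/0.24) / 0.44 = ln(2.458) / 0.44 = 0.8995 / 0.44 = 2.044 km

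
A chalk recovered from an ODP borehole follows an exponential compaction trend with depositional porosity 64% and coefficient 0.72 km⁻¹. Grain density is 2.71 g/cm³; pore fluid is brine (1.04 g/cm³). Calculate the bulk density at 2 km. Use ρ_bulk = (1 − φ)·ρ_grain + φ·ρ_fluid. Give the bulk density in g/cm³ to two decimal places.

2.46 g/cm³

Porosity at depth: n = 0.64·exp(−0.72×2) = 0.64×0.2369 = 0.1516
Bulk density: ρ_b = (1−n)ρ_g + n·ρ_f = 0.8484×2.71 + 0.1516×1.04
       = 2.299 + 0.158 = 2.457 g/cm³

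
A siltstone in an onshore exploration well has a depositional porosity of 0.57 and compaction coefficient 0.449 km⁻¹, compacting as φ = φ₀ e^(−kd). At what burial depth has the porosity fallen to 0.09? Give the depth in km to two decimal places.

4.11 km

Invert Athy's law: d = ln(φ₀/φ) / k
d = ln(0.57/0.09) / 0.449 = ln(6.333) / 0.449 = 1.8458 / 0.449 = 4.111 km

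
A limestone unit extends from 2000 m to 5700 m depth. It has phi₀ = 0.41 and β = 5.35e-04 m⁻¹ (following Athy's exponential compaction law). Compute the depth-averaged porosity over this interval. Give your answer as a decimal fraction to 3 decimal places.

0.061

Working in km (1 km = 1000 m; β in km⁻¹ = β in m⁻¹ × 1000):
⟨phi⟩ = (1/(Z₂−Z₁)) ∫ phi₀ e^(−βZ) dZ = phi₀·(e^(−β·Z₁) − e^(−β·Z₂)) / (β·(Z₂−Z₁))
e^(−0.535×2) = 0.3430; e^(−0.535×5.7) = 0.0474
⟨phi⟩ = 0.41 × (0.3430 − 0.0474) / (0.535 × 3.7) = 0.41 × 0.1493 = 0.0612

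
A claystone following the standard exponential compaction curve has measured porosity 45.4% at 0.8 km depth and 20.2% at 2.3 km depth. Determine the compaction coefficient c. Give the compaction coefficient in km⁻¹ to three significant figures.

Athy: n(z) = n₀ e^(−cz) ⇒ n₁/n₂ = e^{c(z₂−z₁)} ⇒ c = ln(n₁/n₂)/(z₂−z₁)
c = ln(0.454/0.202) / (2.3 − 0.8) = ln(2.248) / 1.5 = 0.8098 / 1.5 = 0.5399 km⁻¹

0.540 km⁻¹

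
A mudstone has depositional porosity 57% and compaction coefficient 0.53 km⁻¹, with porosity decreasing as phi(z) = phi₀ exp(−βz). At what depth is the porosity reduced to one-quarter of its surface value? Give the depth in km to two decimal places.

phi/phi₀ = 1/4 ⇒ exp(−β·z) = 1/4 ⇒ z = ln(4) / β
z = 1.3863 / 0.53 = 2.616 km

2.62 km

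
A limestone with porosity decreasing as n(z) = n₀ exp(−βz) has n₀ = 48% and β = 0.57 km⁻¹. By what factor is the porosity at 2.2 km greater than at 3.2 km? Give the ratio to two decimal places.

n(z₁)/n(z₂) = e^(−β·z₁)/e^(−β·z₂) = e^{β(z₂−z₁)}
= exp(0.57 × 1) = exp(0.57) = 1.7683

1.77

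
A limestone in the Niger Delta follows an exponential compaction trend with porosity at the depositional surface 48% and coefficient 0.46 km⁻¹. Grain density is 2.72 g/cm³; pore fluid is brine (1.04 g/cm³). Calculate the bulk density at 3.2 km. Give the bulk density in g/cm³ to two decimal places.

2.53 g/cm³

Porosity at depth: φ = 0.48·exp(−0.46×3.2) = 0.48×0.2295 = 0.1101
Bulk density: ρ_b = (1−φ)ρ_g + φ·ρ_f = 0.8899×2.72 + 0.1101×1.04
       = 2.420 + 0.115 = 2.535 g/cm³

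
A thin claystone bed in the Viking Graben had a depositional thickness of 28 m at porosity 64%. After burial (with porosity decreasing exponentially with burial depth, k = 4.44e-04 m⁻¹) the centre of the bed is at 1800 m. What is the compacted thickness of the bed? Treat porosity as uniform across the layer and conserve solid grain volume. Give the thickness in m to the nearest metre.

14 m

Working in km (1 km = 1000 m; k in km⁻¹ = k in m⁻¹ × 1000):
Porosity at 1.8 km: φ = 0.64·exp(−0.444×1.8) = 0.2878
Solid-volume conservation: h(1−φ) = h₀(1−φ₀) ⇒ h = h₀·(1−φ₀)/(1−φ)
h = 0.028 × (1 − 0.64)/(1 − 0.2878) = 0.028 × 0.5055 = 0.0142 km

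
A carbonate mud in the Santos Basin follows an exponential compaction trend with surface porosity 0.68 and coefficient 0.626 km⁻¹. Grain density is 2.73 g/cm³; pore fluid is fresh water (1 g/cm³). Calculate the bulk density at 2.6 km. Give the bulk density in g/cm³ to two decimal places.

2.50 g/cm³

Porosity at depth: phi = 0.68·exp(−0.626×2.6) = 0.68×0.1964 = 0.1336
Bulk density: ρ_b = (1−phi)ρ_g + phi·ρ_f = 0.8664×2.73 + 0.1336×1
       = 2.365 + 0.134 = 2.499 g/cm³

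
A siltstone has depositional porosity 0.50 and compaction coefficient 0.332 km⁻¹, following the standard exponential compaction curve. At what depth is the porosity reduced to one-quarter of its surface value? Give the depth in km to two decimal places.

n/n₀ = 1/4 ⇒ exp(−k·d) = 1/4 ⇒ d = ln(4) / k
d = 1.3863 / 0.332 = 4.176 km

4.18 km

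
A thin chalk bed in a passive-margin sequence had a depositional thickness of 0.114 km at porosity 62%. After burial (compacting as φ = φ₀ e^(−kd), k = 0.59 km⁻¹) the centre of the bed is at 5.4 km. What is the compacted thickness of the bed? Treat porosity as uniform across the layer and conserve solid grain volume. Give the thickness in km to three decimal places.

0.044 km

Porosity at 5.4 km: φ = 0.62·exp(−0.59×5.4) = 0.0256
Solid-volume conservation: h(1−φ) = h₀(1−φ₀) ⇒ h = h₀·(1−φ₀)/(1−φ)
h = 0.114 × (1 − 0.62)/(1 − 0.0256) = 0.114 × 0.3900 = 0.0445 km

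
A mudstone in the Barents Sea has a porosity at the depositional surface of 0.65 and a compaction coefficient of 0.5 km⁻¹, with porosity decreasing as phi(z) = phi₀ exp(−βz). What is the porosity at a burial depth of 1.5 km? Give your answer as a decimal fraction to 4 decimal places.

phi = phi₀·exp(−β·z) = 0.65 × exp(−0.5 × 1.5) = 0.65 × exp(−0.75)
  = 0.65 × 0.4724 = 0.3070

0.3070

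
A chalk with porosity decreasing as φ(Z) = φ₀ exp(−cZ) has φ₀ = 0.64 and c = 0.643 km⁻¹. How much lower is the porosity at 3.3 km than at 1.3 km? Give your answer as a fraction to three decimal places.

φ(1.3) = 0.64·e^(−0.643×1.3) = 0.2774
φ(3.3) = 0.64·e^(−0.643×3.3) = 0.0767
Δφ = 0.2774 − 0.0767 = 0.2008

0.201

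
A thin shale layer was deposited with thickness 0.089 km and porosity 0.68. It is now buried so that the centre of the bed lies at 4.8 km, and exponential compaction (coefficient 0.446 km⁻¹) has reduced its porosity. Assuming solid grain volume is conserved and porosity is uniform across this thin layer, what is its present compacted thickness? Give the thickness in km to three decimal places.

0.031 km

Porosity at 4.8 km: phi = 0.68·exp(−0.446×4.8) = 0.0799
Solid-volume conservation: h(1−phi) = h₀(1−phi₀) ⇒ h = h₀·(1−phi₀)/(1−phi)
h = 0.089 × (1 − 0.68)/(1 − 0.0799) = 0.089 × 0.3478 = 0.0310 km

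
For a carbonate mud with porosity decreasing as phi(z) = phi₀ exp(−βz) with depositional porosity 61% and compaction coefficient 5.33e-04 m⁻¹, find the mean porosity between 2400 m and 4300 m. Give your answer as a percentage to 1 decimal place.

Working in km (1 km = 1000 m; β in km⁻¹ = β in m⁻¹ × 1000):
⟨phi⟩ = (1/(z₂−z₁)) ∫ phi₀ e^(−βz) dz = phi₀·(e^(−β·z₁) − e^(−β·z₂)) / (β·(z₂−z₁))
e^(−0.533×2.4) = 0.2783; e^(−0.533×4.3) = 0.1011
⟨phi⟩ = 0.61 × (0.2783 − 0.1011) / (0.533 × 1.9) = 0.61 × 0.1750 = 0.1067

10.7%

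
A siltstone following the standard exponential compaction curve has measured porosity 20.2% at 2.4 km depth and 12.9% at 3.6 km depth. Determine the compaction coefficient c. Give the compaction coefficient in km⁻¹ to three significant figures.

0.374 km⁻¹

Athy: n(z) = n₀ e^(−cz) ⇒ n₁/n₂ = e^{c(z₂−z₁)} ⇒ c = ln(n₁/n₂)/(z₂−z₁)
c = ln(0.202/0.129) / (3.6 − 2.4) = ln(1.566) / 1.2 = 0.4485 / 1.2 = 0.3737 km⁻¹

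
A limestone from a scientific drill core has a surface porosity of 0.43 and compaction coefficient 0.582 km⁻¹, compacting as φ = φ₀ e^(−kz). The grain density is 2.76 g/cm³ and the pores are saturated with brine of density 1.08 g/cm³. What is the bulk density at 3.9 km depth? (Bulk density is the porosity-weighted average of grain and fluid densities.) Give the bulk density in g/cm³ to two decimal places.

Porosity at depth: φ = 0.43·exp(−0.582×3.9) = 0.43×0.1033 = 0.0444
Bulk density: ρ_b = (1−φ)ρ_g + φ·ρ_f = 0.9556×2.76 + 0.0444×1.08
       = 2.637 + 0.048 = 2.685 g/cm³

2.69 g/cm³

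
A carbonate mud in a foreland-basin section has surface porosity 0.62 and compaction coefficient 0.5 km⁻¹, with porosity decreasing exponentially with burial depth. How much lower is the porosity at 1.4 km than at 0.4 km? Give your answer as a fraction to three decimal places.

n(0.4) = 0.62·e^(−0.5×0.4) = 0.5076
n(1.4) = 0.62·e^(−0.5×1.4) = 0.3079
Δn = 0.5076 − 0.3079 = 0.1997

0.200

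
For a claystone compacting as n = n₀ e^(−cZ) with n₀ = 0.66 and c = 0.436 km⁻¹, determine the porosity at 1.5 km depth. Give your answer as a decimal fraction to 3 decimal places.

0.343

n = n₀·exp(−c·Z) = 0.66 × exp(−0.436 × 1.5) = 0.66 × exp(−0.654)
  = 0.66 × 0.5200 = 0.3432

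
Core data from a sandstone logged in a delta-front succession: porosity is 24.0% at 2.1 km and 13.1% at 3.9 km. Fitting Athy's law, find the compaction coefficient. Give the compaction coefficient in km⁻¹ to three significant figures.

0.336 km⁻¹

Athy: n(d) = n₀ e^(−kd) ⇒ n₁/n₂ = e^{k(d₂−d₁)} ⇒ k = ln(n₁/n₂)/(d₂−d₁)
k = ln(0.24/0.131) / (3.9 − 2.1) = ln(1.832) / 1.8 = 0.6054 / 1.8 = 0.3364 km⁻¹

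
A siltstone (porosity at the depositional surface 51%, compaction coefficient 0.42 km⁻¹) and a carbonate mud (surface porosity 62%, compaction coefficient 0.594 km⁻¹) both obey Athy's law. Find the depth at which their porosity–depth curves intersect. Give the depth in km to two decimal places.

Set φ₀ₐ e^(−βₐd) = φ₀ᵦ e^(−βᵦd) ⇒ ln(φ₀ₐ/φ₀ᵦ) = (βₐ − βᵦ)·d
d = ln(0.51/0.62) / (0.42 − 0.594) = -0.1953 / -0.174 = 1.122 km

1.12 km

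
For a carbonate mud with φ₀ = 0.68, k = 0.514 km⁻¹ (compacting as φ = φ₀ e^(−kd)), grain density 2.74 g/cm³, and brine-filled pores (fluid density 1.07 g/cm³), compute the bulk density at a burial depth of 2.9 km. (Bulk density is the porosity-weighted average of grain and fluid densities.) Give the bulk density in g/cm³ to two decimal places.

2.48 g/cm³

Porosity at depth: φ = 0.68·exp(−0.514×2.9) = 0.68×0.2252 = 0.1532
Bulk density: ρ_b = (1−φ)ρ_g + φ·ρ_f = 0.8468×2.74 + 0.1532×1.07
       = 2.320 + 0.164 = 2.484 g/cm³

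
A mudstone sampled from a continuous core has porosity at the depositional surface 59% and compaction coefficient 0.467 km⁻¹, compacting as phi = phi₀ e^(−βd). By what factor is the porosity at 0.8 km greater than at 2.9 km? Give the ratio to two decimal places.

phi(d₁)/phi(d₂) = e^(−β·d₁)/e^(−β·d₂) = e^{β(d₂−d₁)}
= exp(0.467 × 2.1) = exp(0.9807) = 2.6663

2.67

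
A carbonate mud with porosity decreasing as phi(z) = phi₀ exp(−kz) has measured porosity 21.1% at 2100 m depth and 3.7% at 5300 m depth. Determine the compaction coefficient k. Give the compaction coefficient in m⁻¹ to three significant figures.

0.000544 m⁻¹

Working in km (1 km = 1000 m; k in km⁻¹ = k in m⁻¹ × 1000):
Athy: phi(z) = phi₀ e^(−kz) ⇒ phi₁/phi₂ = e^{k(z₂−z₁)} ⇒ k = ln(phi₁/phi₂)/(z₂−z₁)
k = ln(0.211/0.037) / (5.3 − 2.1) = ln(5.703) / 3.2 = 1.7409 / 3.2 = 0.544 km⁻¹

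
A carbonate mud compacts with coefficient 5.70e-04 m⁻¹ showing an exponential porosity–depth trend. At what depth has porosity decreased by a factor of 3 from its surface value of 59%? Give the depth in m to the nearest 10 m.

Working in km (1 km = 1000 m; c in km⁻¹ = c in m⁻¹ × 1000):
φ/φ₀ = 1/3 ⇒ exp(−c·Z) = 1/3 ⇒ Z = ln(3) / c
Z = 1.0986 / 0.57 = 1.927 km

1930 m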